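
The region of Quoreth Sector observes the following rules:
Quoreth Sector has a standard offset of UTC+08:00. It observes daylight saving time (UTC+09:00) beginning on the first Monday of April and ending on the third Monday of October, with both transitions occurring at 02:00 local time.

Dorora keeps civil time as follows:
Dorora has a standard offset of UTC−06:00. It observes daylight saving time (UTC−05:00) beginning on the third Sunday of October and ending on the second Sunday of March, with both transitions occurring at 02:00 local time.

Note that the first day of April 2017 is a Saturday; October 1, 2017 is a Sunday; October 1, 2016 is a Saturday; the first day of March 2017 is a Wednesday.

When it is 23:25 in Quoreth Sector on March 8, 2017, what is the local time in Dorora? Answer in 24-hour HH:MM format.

10:25

1 April 2017 is a Saturday, so the first Monday is April 3.
1 October 2017 is a Sunday, so the first Monday is October 2 and the third is October 16.
March 8, 2017 does not fall between 3 April and 16 October, so daylight saving is not in effect and Quoreth Sector is at UTC+08:00.
23:25 Quoreth Sector − 8h = 15:25 UTC.
1 October 2016 is a Saturday, so the first Sunday is October 2 and the third is October 16.
1 March 2017 is a Wednesday, so the first Sunday is March 5 and the second is March 12.
At the standard offset (UTC−06:00), 15:25 UTC − 6h = 09:25 Dorora standard time.
The standard-time date in Dorora, March 8, 2017, lies within the daylight-saving period (16 October 2016 – 12 March 2017), so Dorora is on daylight time, UTC−05:00.
15:25 UTC − 5h = 10:25 Dorora.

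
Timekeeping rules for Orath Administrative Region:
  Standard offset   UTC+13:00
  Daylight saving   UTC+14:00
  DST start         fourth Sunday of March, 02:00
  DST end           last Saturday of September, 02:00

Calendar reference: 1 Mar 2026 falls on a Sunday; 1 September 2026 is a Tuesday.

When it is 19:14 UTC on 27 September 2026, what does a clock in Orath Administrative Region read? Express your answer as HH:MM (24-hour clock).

1 March 2026 is a Sunday, so the first Sunday is March 1 and the fourth is March 22.
1 September 2026 is a Tuesday, so Saturdays fall on 5, 12, 19, 26; the last is September 26.
At the standard offset (UTC+13:00), 19:14 UTC + 13h = 08:14 Orath Administrative Region standard time (rolling into the next day, 28 September 2026).
The standard-time date in Orath Administrative Region, 28 September 2026, is outside the daylight-saving period (22 March – 26 September), so Orath Administrative Region is on standard time, UTC+13:00.
19:14 UTC + 13h = 08:14 local (rolling into the next day, 28 September 2026).

08:14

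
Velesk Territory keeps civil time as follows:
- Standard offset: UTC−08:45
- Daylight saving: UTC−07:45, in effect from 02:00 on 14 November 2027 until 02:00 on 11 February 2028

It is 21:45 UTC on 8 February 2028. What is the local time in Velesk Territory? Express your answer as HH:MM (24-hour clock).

At the standard offset (UTC−08:45), 21:45 UTC − 8h45m = 13:00 Velesk Territory standard time.
Daylight saving runs 14 November 2027 – 11 February 2028; the standard-time date in Velesk Territory, 8 February 2028, is inside that window, so Velesk Territory is at UTC−07:45.
21:45 UTC − 7h45m = 14:00 local.

14:00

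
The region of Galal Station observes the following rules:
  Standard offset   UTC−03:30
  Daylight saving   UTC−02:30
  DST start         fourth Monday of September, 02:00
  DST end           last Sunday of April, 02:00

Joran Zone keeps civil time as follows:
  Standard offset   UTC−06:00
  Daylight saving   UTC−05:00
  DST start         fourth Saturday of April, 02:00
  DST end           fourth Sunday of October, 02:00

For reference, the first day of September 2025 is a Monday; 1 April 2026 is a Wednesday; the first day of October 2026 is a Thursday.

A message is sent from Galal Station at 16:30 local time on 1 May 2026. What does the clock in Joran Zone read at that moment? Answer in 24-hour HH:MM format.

15:00

1 September 2025 is a Monday, so the first Monday is September 1 and the fourth is September 22.
1 April 2026 is a Wednesday, so Sundays fall on 5, 12, 19, 26; the last is April 26.
1 May 2026 is outside the daylight-saving period (22 September 2025 – 26 April 2026), so Galal Station is on standard time, UTC−03:30.
16:30 Galal Station + 3h30m = 20:00 UTC.
1 April 2026 is a Wednesday, so the first Saturday is April 4 and the fourth is April 25.
1 October 2026 is a Thursday, so the first Sunday is October 4 and the fourth is October 25.
At the standard offset (UTC−06:00), 20:00 UTC − 6h = 14:00 Joran Zone standard time.
The standard-time date in Joran Zone, 1 May 2026, lies within the daylight-saving period (25 April – 25 October), so Joran Zone is on daylight time, UTC−05:00.
20:00 UTC − 5h = 15:00 Joran Zone.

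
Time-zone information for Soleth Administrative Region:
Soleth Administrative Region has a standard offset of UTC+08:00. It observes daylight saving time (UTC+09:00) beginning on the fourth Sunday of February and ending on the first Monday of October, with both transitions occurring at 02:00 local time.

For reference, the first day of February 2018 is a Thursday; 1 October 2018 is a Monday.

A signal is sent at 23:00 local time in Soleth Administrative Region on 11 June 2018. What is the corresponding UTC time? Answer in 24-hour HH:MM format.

1 February 2018 is a Thursday, so the first Sunday is February 4 and the fourth is February 25.
1 October 2018 is a Monday, so the first Monday is October 1.
11 June 2018 falls between 25 February and 1 October, so daylight saving is in effect and Soleth Administrative Region is at UTC+09:00.
23:00 local − 9h = 14:00 UTC.

14:00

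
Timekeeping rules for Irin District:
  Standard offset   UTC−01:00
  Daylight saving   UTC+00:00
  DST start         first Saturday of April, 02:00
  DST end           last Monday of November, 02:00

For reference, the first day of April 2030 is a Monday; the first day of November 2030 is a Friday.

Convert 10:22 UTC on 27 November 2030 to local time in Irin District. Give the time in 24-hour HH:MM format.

1 April 2030 is a Monday, so the first Saturday is April 6.
1 November 2030 is a Friday, so Mondays fall on 4, 11, 18, 25; the last is November 25.
At the standard offset (UTC−01:00), 10:22 UTC − 1h = 09:22 Irin District standard time.
The standard-time date in Irin District, 27 November 2030, is outside the daylight-saving period (6 April – 25 November), so Irin District is on standard time, UTC−01:00.
10:22 UTC − 1h = 09:22 local.

09:22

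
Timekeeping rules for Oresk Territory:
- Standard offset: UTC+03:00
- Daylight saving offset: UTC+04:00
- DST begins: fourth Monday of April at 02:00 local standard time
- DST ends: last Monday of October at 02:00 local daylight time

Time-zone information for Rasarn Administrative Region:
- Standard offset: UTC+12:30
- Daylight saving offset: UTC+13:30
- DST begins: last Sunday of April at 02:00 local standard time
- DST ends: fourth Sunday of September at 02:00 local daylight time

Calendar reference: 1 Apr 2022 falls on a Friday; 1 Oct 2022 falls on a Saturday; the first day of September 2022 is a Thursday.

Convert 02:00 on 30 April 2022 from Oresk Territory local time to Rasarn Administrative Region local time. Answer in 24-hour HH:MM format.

11:30

1 April 2022 is a Friday, so the first Monday is April 4 and the fourth is April 25.
1 October 2022 is a Saturday, so Mondays fall on 3, 10, 17, 24, 31; the last is October 31.
30 April 2022 lies within the daylight-saving period (25 April – 31 October), so Oresk Territory is on daylight time, UTC+04:00.
02:00 Oresk Territory − 4h = 22:00 UTC (rolling into the previous day, 29 April 2022).
1 April 2022 is a Friday, so Sundays fall on 3, 10, 17, 24; the last is April 24.
1 September 2022 is a Thursday, so the first Sunday is September 4 and the fourth is September 25.
At the standard offset (UTC+12:30), 22:00 UTC + 12h30m = 10:30 Rasarn Administrative Region standard time (rolling into the next day, 30 April 2022).
The standard-time date in Rasarn Administrative Region, 30 April 2022, falls between 24 April and 25 September, so daylight saving is in effect and Rasarn Administrative Region is at UTC+13:30.
22:00 UTC + 13h30m = 11:30 Rasarn Administrative Region (rolling into the next day, 30 April 2022).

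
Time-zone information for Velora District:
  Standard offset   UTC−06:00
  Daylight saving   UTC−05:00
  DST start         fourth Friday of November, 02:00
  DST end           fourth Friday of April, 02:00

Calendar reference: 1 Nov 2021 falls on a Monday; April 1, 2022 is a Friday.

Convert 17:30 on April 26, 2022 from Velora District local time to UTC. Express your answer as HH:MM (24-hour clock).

23:30

1 November 2021 is a Monday, so the first Friday is November 5 and the fourth is November 26.
1 April 2022 is a Friday, so the first Friday is April 1 and the fourth is April 22.
April 26, 2022 does not fall between 26 November 2021 and 22 April 2022, so daylight saving is not in effect and Velora District is at UTC−06:00.
17:30 local + 6h = 23:30 UTC.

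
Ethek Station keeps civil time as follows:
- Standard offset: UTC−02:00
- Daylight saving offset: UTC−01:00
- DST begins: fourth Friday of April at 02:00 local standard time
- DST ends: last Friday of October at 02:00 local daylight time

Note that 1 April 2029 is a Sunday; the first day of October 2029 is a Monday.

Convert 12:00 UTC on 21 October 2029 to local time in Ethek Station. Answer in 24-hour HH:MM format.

1 April 2029 is a Sunday, so the first Friday is April 6 and the fourth is April 27.
1 October 2029 is a Monday, so Fridays fall on 5, 12, 19, 26; the last is October 26.
At the standard offset (UTC−02:00), 12:00 UTC − 2h = 10:00 Ethek Station standard time.
The standard-time date in Ethek Station, 21 October 2029, falls between 27 April and 26 October, so daylight saving is in effect and Ethek Station is at UTC−01:00.
12:00 UTC − 1h = 11:00 local.

11:00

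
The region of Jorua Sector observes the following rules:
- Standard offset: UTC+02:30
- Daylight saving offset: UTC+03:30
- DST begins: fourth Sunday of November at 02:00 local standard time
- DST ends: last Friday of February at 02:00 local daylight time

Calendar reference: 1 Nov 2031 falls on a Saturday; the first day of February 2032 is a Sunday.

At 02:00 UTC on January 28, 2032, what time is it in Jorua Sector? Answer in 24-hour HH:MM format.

05:30

1 November 2031 is a Saturday, so the first Sunday is November 2 and the fourth is November 23.
1 February 2032 is a Sunday, so Fridays fall on 6, 13, 20, 27; the last is February 27.
At the standard offset (UTC+02:30), 02:00 UTC + 2h30m = 04:30 Jorua Sector standard time.
Daylight saving runs 23 November 2031 – 27 February 2032; the standard-time date in Jorua Sector, January 28, 2032, is inside that window, so Jorua Sector is at UTC+03:30.
02:00 UTC + 3h30m = 05:30 local.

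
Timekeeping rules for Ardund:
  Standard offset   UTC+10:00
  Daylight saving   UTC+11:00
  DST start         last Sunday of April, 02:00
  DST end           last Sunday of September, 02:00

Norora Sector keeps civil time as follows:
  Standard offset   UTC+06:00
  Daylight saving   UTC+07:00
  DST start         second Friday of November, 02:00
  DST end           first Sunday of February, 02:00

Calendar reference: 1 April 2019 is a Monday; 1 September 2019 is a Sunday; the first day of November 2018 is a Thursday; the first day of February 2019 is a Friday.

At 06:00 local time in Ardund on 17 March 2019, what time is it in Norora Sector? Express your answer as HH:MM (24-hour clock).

02:00

1 April 2019 is a Monday, so Sundays fall on 7, 14, 21, 28; the last is April 28.
1 September 2019 is a Sunday, so Sundays fall on 1, 8, 15, 22, 29; the last is September 29.
17 March 2019 does not fall between 28 April and 29 September, so daylight saving is not in effect and Ardund is at UTC+10:00.
06:00 Ardund − 10h = 20:00 UTC (rolling into the previous day, 16 March 2019).
1 November 2018 is a Thursday, so the first Friday is November 2 and the second is November 9.
1 February 2019 is a Friday, so the first Sunday is February 3.
At the standard offset (UTC+06:00), 20:00 UTC + 6h = 02:00 Norora Sector standard time (rolling into the next day, 17 March 2019).
The standard-time date in Norora Sector, 17 March 2019, does not fall between 9 November 2018 and 3 February 2019, so daylight saving is not in effect and Norora Sector is at UTC+06:00.
20:00 UTC + 6h = 02:00 Norora Sector (rolling into the next day, 17 March 2019).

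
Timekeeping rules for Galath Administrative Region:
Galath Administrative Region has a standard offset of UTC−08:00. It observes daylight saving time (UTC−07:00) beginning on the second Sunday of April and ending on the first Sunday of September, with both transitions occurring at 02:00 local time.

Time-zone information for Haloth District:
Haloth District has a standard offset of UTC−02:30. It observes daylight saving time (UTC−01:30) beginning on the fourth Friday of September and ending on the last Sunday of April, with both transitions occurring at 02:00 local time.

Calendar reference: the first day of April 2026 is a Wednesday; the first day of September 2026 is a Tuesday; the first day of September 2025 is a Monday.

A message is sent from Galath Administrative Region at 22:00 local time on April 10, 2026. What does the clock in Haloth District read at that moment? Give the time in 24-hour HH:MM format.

1 April 2026 is a Wednesday, so the first Sunday is April 5 and the second is April 12.
1 September 2026 is a Tuesday, so the first Sunday is September 6.
April 10, 2026 does not fall between 12 April and 6 September, so daylight saving is not in effect and Galath Administrative Region is at UTC−08:00.
22:00 Galath Administrative Region + 8h = 06:00 UTC (rolling into the next day, 11 April 2026).
1 September 2025 is a Monday, so the first Friday is September 5 and the fourth is September 26.
1 April 2026 is a Wednesday, so Sundays fall on 5, 12, 19, 26; the last is April 26.
At the standard offset (UTC−02:30), 06:00 UTC − 2h30m = 03:30 Haloth District standard time.
The standard-time date in Haloth District, April 11, 2026, falls between 26 September 2025 and 26 April 2026, so daylight saving is in effect and Haloth District is at UTC−01:30.
06:00 UTC − 1h30m = 04:30 Haloth District.

04:30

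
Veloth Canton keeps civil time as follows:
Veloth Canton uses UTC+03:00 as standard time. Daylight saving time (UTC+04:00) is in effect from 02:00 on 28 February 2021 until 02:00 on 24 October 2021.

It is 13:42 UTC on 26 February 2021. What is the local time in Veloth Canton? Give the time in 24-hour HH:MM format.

16:42

At the standard offset (UTC+03:00), 13:42 UTC + 3h = 16:42 Veloth Canton standard time.
The standard-time date in Veloth Canton, 26 February 2021, does not fall between 28 February and 24 October, so daylight saving is not in effect and Veloth Canton is at UTC+03:00.
13:42 UTC + 3h = 16:42 local.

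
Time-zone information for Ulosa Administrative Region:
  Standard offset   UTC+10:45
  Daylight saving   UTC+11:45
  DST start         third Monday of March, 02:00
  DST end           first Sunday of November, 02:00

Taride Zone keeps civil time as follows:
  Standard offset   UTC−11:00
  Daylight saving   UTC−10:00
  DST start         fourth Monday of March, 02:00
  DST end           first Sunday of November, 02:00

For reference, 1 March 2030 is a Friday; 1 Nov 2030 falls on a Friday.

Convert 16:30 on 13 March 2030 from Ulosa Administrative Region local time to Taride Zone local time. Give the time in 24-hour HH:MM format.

18:45

1 March 2030 is a Friday, so the first Monday is March 4 and the third is March 18.
1 November 2030 is a Friday, so the first Sunday is November 3.
Daylight saving runs 18 March – 3 November; 13 March 2030 is outside that window, so Ulosa Administrative Region is on standard time at UTC+10:45.
16:30 Ulosa Administrative Region − 10h45m = 05:45 UTC.
1 March 2030 is a Friday, so the first Monday is March 4 and the fourth is March 25.
1 November 2030 is a Friday, so the first Sunday is November 3.
At the standard offset (UTC−11:00), 05:45 UTC − 11h = 18:45 Taride Zone standard time (rolling into the previous day, 12 March 2030).
Daylight saving runs 25 March – 3 November; the standard-time date in Taride Zone, 12 March 2030, is outside that window, so Taride Zone is on standard time at UTC−11:00.
05:45 UTC − 11h = 18:45 Taride Zone (rolling into the previous day, 12 March 2030).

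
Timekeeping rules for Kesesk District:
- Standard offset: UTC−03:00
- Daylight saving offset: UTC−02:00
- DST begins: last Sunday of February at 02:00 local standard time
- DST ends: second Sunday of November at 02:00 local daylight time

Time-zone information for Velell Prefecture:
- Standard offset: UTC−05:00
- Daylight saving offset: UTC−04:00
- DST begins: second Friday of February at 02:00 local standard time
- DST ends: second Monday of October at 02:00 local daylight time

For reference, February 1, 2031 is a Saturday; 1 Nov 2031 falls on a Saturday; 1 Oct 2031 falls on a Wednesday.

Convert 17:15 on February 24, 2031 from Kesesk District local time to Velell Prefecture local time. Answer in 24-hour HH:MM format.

15:15

1 February 2031 is a Saturday, so Sundays fall on 2, 9, 16, 23; the last is February 23.
1 November 2031 is a Saturday, so the first Sunday is November 2 and the second is November 9.
February 24, 2031 lies within the daylight-saving period (23 February – 9 November), so Kesesk District is on daylight time, UTC−02:00.
17:15 Kesesk District + 2h = 19:15 UTC.
1 February 2031 is a Saturday, so the first Friday is February 7 and the second is February 14.
1 October 2031 is a Wednesday, so the first Monday is October 6 and the second is October 13.
At the standard offset (UTC−05:00), 19:15 UTC − 5h = 14:15 Velell Prefecture standard time.
Daylight saving runs 14 February – 13 October; the standard-time date in Velell Prefecture, February 24, 2031, is inside that window, so Velell Prefecture is at UTC−04:00.
19:15 UTC − 4h = 15:15 Velell Prefecture.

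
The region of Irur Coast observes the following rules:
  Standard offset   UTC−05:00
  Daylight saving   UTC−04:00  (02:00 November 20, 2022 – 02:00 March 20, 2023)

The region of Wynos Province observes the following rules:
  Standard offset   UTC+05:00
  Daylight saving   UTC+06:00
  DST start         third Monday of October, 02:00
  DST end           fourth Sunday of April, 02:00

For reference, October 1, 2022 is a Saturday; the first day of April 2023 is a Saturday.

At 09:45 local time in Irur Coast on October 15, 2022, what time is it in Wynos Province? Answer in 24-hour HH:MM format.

19:45

October 15, 2022 does not fall between 20 November 2022 and 20 March 2023, so daylight saving is not in effect and Irur Coast is at UTC−05:00.
09:45 Irur Coast + 5h = 14:45 UTC.
1 October 2022 is a Saturday, so the first Monday is October 3 and the third is October 17.
1 April 2023 is a Saturday, so the first Sunday is April 2 and the fourth is April 23.
At the standard offset (UTC+05:00), 14:45 UTC + 5h = 19:45 Wynos Province standard time.
Daylight saving runs 17 October 2022 – 23 April 2023; the standard-time date in Wynos Province, October 15, 2022, is outside that window, so Wynos Province is on standard time at UTC+05:00.
14:45 UTC + 5h = 19:45 Wynos Province.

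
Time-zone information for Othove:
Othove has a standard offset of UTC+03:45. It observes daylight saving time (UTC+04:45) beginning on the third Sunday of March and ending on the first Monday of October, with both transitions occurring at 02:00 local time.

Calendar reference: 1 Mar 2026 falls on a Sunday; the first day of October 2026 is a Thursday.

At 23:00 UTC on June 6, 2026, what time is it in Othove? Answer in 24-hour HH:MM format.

03:45

1 March 2026 is a Sunday, so the first Sunday is March 1 and the third is March 15.
1 October 2026 is a Thursday, so the first Monday is October 5.
At the standard offset (UTC+03:45), 23:00 UTC + 3h45m = 02:45 Othove standard time (rolling into the next day, 7 June 2026).
The standard-time date in Othove, June 7, 2026, falls between 15 March and 5 October, so daylight saving is in effect and Othove is at UTC+04:45.
23:00 UTC + 4h45m = 03:45 local (rolling into the next day, 7 June 2026).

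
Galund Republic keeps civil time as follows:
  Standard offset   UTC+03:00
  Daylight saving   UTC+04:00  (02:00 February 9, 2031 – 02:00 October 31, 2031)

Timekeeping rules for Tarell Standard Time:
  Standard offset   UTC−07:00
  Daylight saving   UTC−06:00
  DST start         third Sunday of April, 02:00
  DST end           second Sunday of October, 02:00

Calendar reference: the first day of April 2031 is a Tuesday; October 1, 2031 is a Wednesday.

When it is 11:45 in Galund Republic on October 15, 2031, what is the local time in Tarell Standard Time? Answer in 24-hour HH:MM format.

October 15, 2031 lies within the daylight-saving period (9 February – 31 October), so Galund Republic is on daylight time, UTC+04:00.
11:45 Galund Republic − 4h = 07:45 UTC.
1 April 2031 is a Tuesday, so the first Sunday is April 6 and the third is April 20.
1 October 2031 is a Wednesday, so the first Sunday is October 5 and the second is October 12.
At the standard offset (UTC−07:00), 07:45 UTC − 7h = 00:45 Tarell Standard Time standard time.
Daylight saving runs 20 April – 12 October; the standard-time date in Tarell Standard Time, October 15, 2031, is outside that window, so Tarell Standard Time is on standard time at UTC−07:00.
07:45 UTC − 7h = 00:45 Tarell Standard Time.

00:45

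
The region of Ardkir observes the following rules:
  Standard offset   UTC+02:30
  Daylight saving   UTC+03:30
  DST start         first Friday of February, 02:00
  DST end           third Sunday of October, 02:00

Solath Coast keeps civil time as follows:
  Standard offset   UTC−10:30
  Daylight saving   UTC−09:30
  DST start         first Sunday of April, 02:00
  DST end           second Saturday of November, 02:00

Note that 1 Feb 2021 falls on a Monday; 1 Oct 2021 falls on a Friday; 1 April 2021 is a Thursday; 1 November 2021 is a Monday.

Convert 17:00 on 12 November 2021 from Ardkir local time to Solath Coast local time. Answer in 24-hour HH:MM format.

05:00

1 February 2021 is a Monday, so the first Friday is February 5.
1 October 2021 is a Friday, so the first Sunday is October 3 and the third is October 17.
12 November 2021 does not fall between 5 February and 17 October, so daylight saving is not in effect and Ardkir is at UTC+02:30.
17:00 Ardkir − 2h30m = 14:30 UTC.
1 April 2021 is a Thursday, so the first Sunday is April 4.
1 November 2021 is a Monday, so the first Saturday is November 6 and the second is November 13.
At the standard offset (UTC−10:30), 14:30 UTC − 10h30m = 04:00 Solath Coast standard time.
The standard-time date in Solath Coast, 12 November 2021, falls between 4 April and 13 November, so daylight saving is in effect and Solath Coast is at UTC−09:30.
14:30 UTC − 9h30m = 05:00 Solath Coast.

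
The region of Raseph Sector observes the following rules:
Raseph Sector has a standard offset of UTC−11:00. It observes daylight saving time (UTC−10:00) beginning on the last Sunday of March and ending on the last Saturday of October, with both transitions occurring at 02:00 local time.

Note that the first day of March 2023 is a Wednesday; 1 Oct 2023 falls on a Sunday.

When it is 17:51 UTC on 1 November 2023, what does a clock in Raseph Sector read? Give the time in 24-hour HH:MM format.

06:51

1 March 2023 is a Wednesday, so Sundays fall on 5, 12, 19, 26; the last is March 26.
1 October 2023 is a Sunday, so Saturdays fall on 7, 14, 21, 28; the last is October 28.
At the standard offset (UTC−11:00), 17:51 UTC − 11h = 06:51 Raseph Sector standard time.
The standard-time date in Raseph Sector, 1 November 2023, does not fall between 26 March and 28 October, so daylight saving is not in effect and Raseph Sector is at UTC−11:00.
17:51 UTC − 11h = 06:51 local.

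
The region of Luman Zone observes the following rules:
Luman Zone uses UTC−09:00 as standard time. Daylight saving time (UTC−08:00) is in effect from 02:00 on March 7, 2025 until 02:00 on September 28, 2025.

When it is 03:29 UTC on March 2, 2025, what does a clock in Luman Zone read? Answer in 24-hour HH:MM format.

18:29

At the standard offset (UTC−09:00), 03:29 UTC − 9h = 18:29 Luman Zone standard time (rolling into the previous day, 1 March 2025).
The standard-time date in Luman Zone, March 1, 2025, does not fall between 7 March and 28 September, so daylight saving is not in effect and Luman Zone is at UTC−09:00.
03:29 UTC − 9h = 18:29 local (rolling into the previous day, 1 March 2025).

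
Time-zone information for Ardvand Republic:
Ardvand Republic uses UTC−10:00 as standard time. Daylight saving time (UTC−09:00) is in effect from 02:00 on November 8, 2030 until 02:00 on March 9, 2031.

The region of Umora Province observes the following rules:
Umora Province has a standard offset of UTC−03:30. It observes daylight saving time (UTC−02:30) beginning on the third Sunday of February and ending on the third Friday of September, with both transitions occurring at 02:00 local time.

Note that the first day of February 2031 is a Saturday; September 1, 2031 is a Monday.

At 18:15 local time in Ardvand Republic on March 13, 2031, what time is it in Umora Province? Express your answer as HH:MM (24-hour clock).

01:45

Daylight saving runs 8 November 2030 – 9 March 2031; March 13, 2031 is outside that window, so Ardvand Republic is on standard time at UTC−10:00.
18:15 Ardvand Republic + 10h = 04:15 UTC (rolling into the next day, 14 March 2031).
1 February 2031 is a Saturday, so the first Sunday is February 2 and the third is February 16.
1 September 2031 is a Monday, so the first Friday is September 5 and the third is September 19.
At the standard offset (UTC−03:30), 04:15 UTC − 3h30m = 00:45 Umora Province standard time.
The standard-time date in Umora Province, March 14, 2031, lies within the daylight-saving period (16 February – 19 September), so Umora Province is on daylight time, UTC−02:30.
04:15 UTC − 2h30m = 01:45 Umora Province.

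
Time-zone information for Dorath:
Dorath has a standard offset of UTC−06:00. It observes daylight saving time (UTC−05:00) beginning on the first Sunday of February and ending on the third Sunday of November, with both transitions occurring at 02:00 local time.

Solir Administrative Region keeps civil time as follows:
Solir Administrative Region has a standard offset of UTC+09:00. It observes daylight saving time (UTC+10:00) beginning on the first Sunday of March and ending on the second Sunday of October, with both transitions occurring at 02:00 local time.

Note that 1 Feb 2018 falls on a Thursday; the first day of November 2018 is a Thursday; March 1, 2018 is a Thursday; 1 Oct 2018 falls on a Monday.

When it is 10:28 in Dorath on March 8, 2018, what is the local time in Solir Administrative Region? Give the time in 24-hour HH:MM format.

1 February 2018 is a Thursday, so the first Sunday is February 4.
1 November 2018 is a Thursday, so the first Sunday is November 4 and the third is November 18.
March 8, 2018 falls between 4 February and 18 November, so daylight saving is in effect and Dorath is at UTC−05:00.
10:28 Dorath + 5h = 15:28 UTC.
1 March 2018 is a Thursday, so the first Sunday is March 4.
1 October 2018 is a Monday, so the first Sunday is October 7 and the second is October 14.
At the standard offset (UTC+09:00), 15:28 UTC + 9h = 00:28 Solir Administrative Region standard time (rolling into the next day, 9 March 2018).
The standard-time date in Solir Administrative Region, March 9, 2018, falls between 4 March and 14 October, so daylight saving is in effect and Solir Administrative Region is at UTC+10:00.
15:28 UTC + 10h = 01:28 Solir Administrative Region (rolling into the next day, 9 March 2018).

01:28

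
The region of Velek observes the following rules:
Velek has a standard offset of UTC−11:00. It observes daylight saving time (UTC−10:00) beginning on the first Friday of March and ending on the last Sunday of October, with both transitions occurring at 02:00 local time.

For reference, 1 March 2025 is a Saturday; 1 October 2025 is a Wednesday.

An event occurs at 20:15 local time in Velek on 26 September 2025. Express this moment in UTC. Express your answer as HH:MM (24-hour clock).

06:15

1 March 2025 is a Saturday, so the first Friday is March 7.
1 October 2025 is a Wednesday, so Sundays fall on 5, 12, 19, 26; the last is October 26.
26 September 2025 falls between 7 March and 26 October, so daylight saving is in effect and Velek is at UTC−10:00.
20:15 local + 10h = 06:15 UTC (rolling into the next day, 27 September 2025).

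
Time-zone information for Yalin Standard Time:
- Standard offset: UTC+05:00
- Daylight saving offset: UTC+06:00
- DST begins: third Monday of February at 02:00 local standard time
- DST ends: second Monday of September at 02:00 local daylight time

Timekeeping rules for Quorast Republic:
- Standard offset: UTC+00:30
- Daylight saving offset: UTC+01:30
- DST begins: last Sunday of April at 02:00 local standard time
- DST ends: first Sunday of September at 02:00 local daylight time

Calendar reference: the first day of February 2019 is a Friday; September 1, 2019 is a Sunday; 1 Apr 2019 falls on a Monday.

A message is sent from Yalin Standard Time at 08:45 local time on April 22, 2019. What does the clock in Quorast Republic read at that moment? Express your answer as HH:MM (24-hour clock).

1 February 2019 is a Friday, so the first Monday is February 4 and the third is February 18.
1 September 2019 is a Sunday, so the first Monday is September 2 and the second is September 9.
April 22, 2019 lies within the daylight-saving period (18 February – 9 September), so Yalin Standard Time is on daylight time, UTC+06:00.
08:45 Yalin Standard Time − 6h = 02:45 UTC.
1 April 2019 is a Monday, so Sundays fall on 7, 14, 21, 28; the last is April 28.
1 September 2019 is a Sunday, so the first Sunday is September 1.
At the standard offset (UTC+00:30), 02:45 UTC + 0h30m = 03:15 Quorast Republic standard time.
The standard-time date in Quorast Republic, April 22, 2019, is outside the daylight-saving period (28 April – 1 September), so Quorast Republic is on standard time, UTC+00:30.
02:45 UTC + 0h30m = 03:15 Quorast Republic.

03:15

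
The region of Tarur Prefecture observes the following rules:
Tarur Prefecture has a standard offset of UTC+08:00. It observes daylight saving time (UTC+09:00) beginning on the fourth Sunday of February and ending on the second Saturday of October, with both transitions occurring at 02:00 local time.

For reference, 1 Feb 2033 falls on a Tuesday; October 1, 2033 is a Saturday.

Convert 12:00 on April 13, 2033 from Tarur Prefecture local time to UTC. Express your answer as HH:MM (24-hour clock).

1 February 2033 is a Tuesday, so the first Sunday is February 6 and the fourth is February 27.
1 October 2033 is a Saturday, so the first Saturday is October 1 and the second is October 8.
April 13, 2033 lies within the daylight-saving period (27 February – 8 October), so Tarur Prefecture is on daylight time, UTC+09:00.
12:00 local − 9h = 03:00 UTC.

03:00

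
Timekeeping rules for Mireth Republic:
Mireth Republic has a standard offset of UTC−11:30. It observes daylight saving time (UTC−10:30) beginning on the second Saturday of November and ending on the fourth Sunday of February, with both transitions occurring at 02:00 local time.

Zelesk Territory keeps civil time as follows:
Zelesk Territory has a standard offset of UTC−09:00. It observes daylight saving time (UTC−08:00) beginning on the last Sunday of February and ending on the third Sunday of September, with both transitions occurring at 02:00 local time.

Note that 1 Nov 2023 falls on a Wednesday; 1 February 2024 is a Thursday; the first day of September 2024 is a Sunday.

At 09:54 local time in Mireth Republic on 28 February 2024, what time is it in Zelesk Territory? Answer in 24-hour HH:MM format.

1 November 2023 is a Wednesday, so the first Saturday is November 4 and the second is November 11.
1 February 2024 is a Thursday, so the first Sunday is February 4 and the fourth is February 25.
Daylight saving runs 11 November 2023 – 25 February 2024; 28 February 2024 is outside that window, so Mireth Republic is on standard time at UTC−11:30.
09:54 Mireth Republic + 11h30m = 21:24 UTC.
1 February 2024 is a Thursday, so Sundays fall on 4, 11, 18, 25; the last is February 25.
1 September 2024 is a Sunday, so the first Sunday is September 1 and the third is September 15.
At the standard offset (UTC−09:00), 21:24 UTC − 9h = 12:24 Zelesk Territory standard time.
The standard-time date in Zelesk Territory, 28 February 2024, falls between 25 February and 15 September, so daylight saving is in effect and Zelesk Territory is at UTC−08:00.
21:24 UTC − 8h = 13:24 Zelesk Territory.

13:24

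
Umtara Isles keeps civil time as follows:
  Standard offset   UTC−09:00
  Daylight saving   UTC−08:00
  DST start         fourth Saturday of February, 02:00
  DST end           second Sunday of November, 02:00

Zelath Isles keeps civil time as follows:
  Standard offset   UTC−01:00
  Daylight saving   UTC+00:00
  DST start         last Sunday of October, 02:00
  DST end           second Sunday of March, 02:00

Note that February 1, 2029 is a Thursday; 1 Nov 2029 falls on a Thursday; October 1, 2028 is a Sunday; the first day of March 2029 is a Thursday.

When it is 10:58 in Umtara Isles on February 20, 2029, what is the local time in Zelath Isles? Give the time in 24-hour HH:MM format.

19:58

1 February 2029 is a Thursday, so the first Saturday is February 3 and the fourth is February 24.
1 November 2029 is a Thursday, so the first Sunday is November 4 and the second is November 11.
February 20, 2029 is outside the daylight-saving period (24 February – 11 November), so Umtara Isles is on standard time, UTC−09:00.
10:58 Umtara Isles + 9h = 19:58 UTC.
1 October 2028 is a Sunday, so Sundays fall on 1, 8, 15, 22, 29; the last is October 29.
1 March 2029 is a Thursday, so the first Sunday is March 4 and the second is March 11.
At the standard offset (UTC−01:00), 19:58 UTC − 1h = 18:58 Zelath Isles standard time.
Daylight saving runs 29 October 2028 – 11 March 2029; the standard-time date in Zelath Isles, February 20, 2029, is inside that window, so Zelath Isles is at UTC+00:00.
19:58 UTC + 0h = 19:58 Zelath Isles.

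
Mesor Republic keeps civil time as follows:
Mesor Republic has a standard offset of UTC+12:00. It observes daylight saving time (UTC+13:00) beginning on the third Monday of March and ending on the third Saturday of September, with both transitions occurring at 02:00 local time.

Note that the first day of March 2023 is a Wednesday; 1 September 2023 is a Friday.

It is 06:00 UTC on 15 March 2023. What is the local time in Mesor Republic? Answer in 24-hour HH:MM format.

1 March 2023 is a Wednesday, so the first Monday is March 6 and the third is March 20.
1 September 2023 is a Friday, so the first Saturday is September 2 and the third is September 16.
At the standard offset (UTC+12:00), 06:00 UTC + 12h = 18:00 Mesor Republic standard time.
The standard-time date in Mesor Republic, 15 March 2023, is outside the daylight-saving period (20 March – 16 September), so Mesor Republic is on standard time, UTC+12:00.
06:00 UTC + 12h = 18:00 local.

18:00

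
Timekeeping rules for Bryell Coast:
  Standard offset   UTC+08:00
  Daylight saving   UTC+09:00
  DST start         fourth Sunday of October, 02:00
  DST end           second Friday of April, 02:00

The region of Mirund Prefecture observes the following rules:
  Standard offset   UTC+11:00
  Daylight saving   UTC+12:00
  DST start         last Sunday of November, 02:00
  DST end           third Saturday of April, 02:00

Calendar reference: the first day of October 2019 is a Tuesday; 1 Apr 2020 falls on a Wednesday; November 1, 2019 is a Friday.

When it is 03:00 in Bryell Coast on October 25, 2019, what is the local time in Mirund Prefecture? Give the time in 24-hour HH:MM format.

1 October 2019 is a Tuesday, so the first Sunday is October 6 and the fourth is October 27.
1 April 2020 is a Wednesday, so the first Friday is April 3 and the second is April 10.
October 25, 2019 is outside the daylight-saving period (27 October 2019 – 10 April 2020), so Bryell Coast is on standard time, UTC+08:00.
03:00 Bryell Coast − 8h = 19:00 UTC (rolling into the previous day, 24 October 2019).
1 November 2019 is a Friday, so Sundays fall on 3, 10, 17, 24; the last is November 24.
1 April 2020 is a Wednesday, so the first Saturday is April 4 and the third is April 18.
At the standard offset (UTC+11:00), 19:00 UTC + 11h = 06:00 Mirund Prefecture standard time (rolling into the next day, 25 October 2019).
Daylight saving runs 24 November 2019 – 18 April 2020; the standard-time date in Mirund Prefecture, October 25, 2019, is outside that window, so Mirund Prefecture is on standard time at UTC+11:00.
19:00 UTC + 11h = 06:00 Mirund Prefecture (rolling into the next day, 25 October 2019).

06:00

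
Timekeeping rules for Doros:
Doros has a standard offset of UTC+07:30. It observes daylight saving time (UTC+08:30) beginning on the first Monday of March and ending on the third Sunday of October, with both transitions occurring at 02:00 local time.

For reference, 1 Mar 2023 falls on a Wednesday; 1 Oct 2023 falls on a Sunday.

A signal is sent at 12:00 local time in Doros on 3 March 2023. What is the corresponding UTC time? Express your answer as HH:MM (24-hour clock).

04:30

1 March 2023 is a Wednesday, so the first Monday is March 6.
1 October 2023 is a Sunday, so the first Sunday is October 1 and the third is October 15.
3 March 2023 is outside the daylight-saving period (6 March – 15 October), so Doros is on standard time, UTC+07:30.
12:00 local − 7h30m = 04:30 UTC.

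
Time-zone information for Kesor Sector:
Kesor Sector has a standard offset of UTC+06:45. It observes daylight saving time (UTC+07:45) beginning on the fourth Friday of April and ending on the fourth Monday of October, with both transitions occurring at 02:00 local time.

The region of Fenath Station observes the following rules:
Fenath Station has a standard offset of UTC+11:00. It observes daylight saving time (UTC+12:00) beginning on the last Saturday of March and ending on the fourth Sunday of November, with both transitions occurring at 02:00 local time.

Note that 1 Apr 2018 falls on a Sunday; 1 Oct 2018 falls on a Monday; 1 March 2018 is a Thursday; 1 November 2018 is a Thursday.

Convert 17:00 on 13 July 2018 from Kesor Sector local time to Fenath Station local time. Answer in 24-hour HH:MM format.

1 April 2018 is a Sunday, so the first Friday is April 6 and the fourth is April 27.
1 October 2018 is a Monday, so the first Monday is October 1 and the fourth is October 22.
13 July 2018 lies within the daylight-saving period (27 April – 22 October), so Kesor Sector is on daylight time, UTC+07:45.
17:00 Kesor Sector − 7h45m = 09:15 UTC.
1 March 2018 is a Thursday, so Saturdays fall on 3, 10, 17, 24, 31; the last is March 31.
1 November 2018 is a Thursday, so the first Sunday is November 4 and the fourth is November 25.
At the standard offset (UTC+11:00), 09:15 UTC + 11h = 20:15 Fenath Station standard time.
Daylight saving runs 31 March – 25 November; the standard-time date in Fenath Station, 13 July 2018, is inside that window, so Fenath Station is at UTC+12:00.
09:15 UTC + 12h = 21:15 Fenath Station.

21:15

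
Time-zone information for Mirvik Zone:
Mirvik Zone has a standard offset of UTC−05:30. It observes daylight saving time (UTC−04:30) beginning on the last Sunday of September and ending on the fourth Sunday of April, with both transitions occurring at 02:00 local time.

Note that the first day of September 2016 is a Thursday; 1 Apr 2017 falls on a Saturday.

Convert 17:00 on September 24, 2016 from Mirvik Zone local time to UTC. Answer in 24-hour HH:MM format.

1 September 2016 is a Thursday, so Sundays fall on 4, 11, 18, 25; the last is September 25.
1 April 2017 is a Saturday, so the first Sunday is April 2 and the fourth is April 23.
September 24, 2016 does not fall between 25 September 2016 and 23 April 2017, so daylight saving is not in effect and Mirvik Zone is at UTC−05:30.
17:00 local + 5h30m = 22:30 UTC.

22:30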